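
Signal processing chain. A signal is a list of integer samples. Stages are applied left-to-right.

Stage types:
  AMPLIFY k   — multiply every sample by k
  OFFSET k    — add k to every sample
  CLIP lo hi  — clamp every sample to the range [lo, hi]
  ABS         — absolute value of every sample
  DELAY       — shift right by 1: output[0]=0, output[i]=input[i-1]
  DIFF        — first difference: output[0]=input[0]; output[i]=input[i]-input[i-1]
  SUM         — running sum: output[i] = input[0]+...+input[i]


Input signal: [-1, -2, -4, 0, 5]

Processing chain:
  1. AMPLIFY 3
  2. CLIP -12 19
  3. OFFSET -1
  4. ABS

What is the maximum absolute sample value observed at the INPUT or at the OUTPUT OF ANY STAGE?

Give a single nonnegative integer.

Answer: 15

Derivation:
Input: [-1, -2, -4, 0, 5] (max |s|=5)
Stage 1 (AMPLIFY 3): -1*3=-3, -2*3=-6, -4*3=-12, 0*3=0, 5*3=15 -> [-3, -6, -12, 0, 15] (max |s|=15)
Stage 2 (CLIP -12 19): clip(-3,-12,19)=-3, clip(-6,-12,19)=-6, clip(-12,-12,19)=-12, clip(0,-12,19)=0, clip(15,-12,19)=15 -> [-3, -6, -12, 0, 15] (max |s|=15)
Stage 3 (OFFSET -1): -3+-1=-4, -6+-1=-7, -12+-1=-13, 0+-1=-1, 15+-1=14 -> [-4, -7, -13, -1, 14] (max |s|=14)
Stage 4 (ABS): |-4|=4, |-7|=7, |-13|=13, |-1|=1, |14|=14 -> [4, 7, 13, 1, 14] (max |s|=14)
Overall max amplitude: 15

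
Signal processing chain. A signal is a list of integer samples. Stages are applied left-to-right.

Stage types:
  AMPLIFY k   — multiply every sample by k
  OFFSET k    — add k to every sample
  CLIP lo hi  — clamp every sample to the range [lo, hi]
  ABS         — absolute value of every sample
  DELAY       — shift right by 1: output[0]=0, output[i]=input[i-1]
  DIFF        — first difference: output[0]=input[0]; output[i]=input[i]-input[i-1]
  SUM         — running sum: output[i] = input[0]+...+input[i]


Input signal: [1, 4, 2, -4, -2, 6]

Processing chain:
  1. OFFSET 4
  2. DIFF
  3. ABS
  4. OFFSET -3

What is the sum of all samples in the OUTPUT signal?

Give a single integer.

Answer: 8

Derivation:
Input: [1, 4, 2, -4, -2, 6]
Stage 1 (OFFSET 4): 1+4=5, 4+4=8, 2+4=6, -4+4=0, -2+4=2, 6+4=10 -> [5, 8, 6, 0, 2, 10]
Stage 2 (DIFF): s[0]=5, 8-5=3, 6-8=-2, 0-6=-6, 2-0=2, 10-2=8 -> [5, 3, -2, -6, 2, 8]
Stage 3 (ABS): |5|=5, |3|=3, |-2|=2, |-6|=6, |2|=2, |8|=8 -> [5, 3, 2, 6, 2, 8]
Stage 4 (OFFSET -3): 5+-3=2, 3+-3=0, 2+-3=-1, 6+-3=3, 2+-3=-1, 8+-3=5 -> [2, 0, -1, 3, -1, 5]
Output sum: 8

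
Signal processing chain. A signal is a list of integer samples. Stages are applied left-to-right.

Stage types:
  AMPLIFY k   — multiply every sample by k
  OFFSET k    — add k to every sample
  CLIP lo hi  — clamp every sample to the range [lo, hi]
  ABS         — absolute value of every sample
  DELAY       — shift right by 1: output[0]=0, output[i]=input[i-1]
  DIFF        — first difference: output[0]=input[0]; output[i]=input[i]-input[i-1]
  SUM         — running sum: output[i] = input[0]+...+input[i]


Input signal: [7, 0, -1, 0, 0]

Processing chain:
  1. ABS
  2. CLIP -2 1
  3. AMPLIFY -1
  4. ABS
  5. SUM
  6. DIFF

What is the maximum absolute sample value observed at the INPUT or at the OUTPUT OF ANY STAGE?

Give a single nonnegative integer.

Answer: 7

Derivation:
Input: [7, 0, -1, 0, 0] (max |s|=7)
Stage 1 (ABS): |7|=7, |0|=0, |-1|=1, |0|=0, |0|=0 -> [7, 0, 1, 0, 0] (max |s|=7)
Stage 2 (CLIP -2 1): clip(7,-2,1)=1, clip(0,-2,1)=0, clip(1,-2,1)=1, clip(0,-2,1)=0, clip(0,-2,1)=0 -> [1, 0, 1, 0, 0] (max |s|=1)
Stage 3 (AMPLIFY -1): 1*-1=-1, 0*-1=0, 1*-1=-1, 0*-1=0, 0*-1=0 -> [-1, 0, -1, 0, 0] (max |s|=1)
Stage 4 (ABS): |-1|=1, |0|=0, |-1|=1, |0|=0, |0|=0 -> [1, 0, 1, 0, 0] (max |s|=1)
Stage 5 (SUM): sum[0..0]=1, sum[0..1]=1, sum[0..2]=2, sum[0..3]=2, sum[0..4]=2 -> [1, 1, 2, 2, 2] (max |s|=2)
Stage 6 (DIFF): s[0]=1, 1-1=0, 2-1=1, 2-2=0, 2-2=0 -> [1, 0, 1, 0, 0] (max |s|=1)
Overall max amplitude: 7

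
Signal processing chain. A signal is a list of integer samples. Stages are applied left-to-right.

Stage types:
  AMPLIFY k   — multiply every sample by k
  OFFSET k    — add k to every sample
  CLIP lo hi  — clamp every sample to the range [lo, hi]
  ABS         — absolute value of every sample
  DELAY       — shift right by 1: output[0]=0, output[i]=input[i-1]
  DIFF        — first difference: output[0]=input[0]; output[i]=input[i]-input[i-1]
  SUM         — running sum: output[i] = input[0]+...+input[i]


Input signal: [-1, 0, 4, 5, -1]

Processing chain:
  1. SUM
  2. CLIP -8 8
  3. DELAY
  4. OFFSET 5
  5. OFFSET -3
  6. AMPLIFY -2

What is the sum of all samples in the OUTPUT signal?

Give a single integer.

Answer: -38

Derivation:
Input: [-1, 0, 4, 5, -1]
Stage 1 (SUM): sum[0..0]=-1, sum[0..1]=-1, sum[0..2]=3, sum[0..3]=8, sum[0..4]=7 -> [-1, -1, 3, 8, 7]
Stage 2 (CLIP -8 8): clip(-1,-8,8)=-1, clip(-1,-8,8)=-1, clip(3,-8,8)=3, clip(8,-8,8)=8, clip(7,-8,8)=7 -> [-1, -1, 3, 8, 7]
Stage 3 (DELAY): [0, -1, -1, 3, 8] = [0, -1, -1, 3, 8] -> [0, -1, -1, 3, 8]
Stage 4 (OFFSET 5): 0+5=5, -1+5=4, -1+5=4, 3+5=8, 8+5=13 -> [5, 4, 4, 8, 13]
Stage 5 (OFFSET -3): 5+-3=2, 4+-3=1, 4+-3=1, 8+-3=5, 13+-3=10 -> [2, 1, 1, 5, 10]
Stage 6 (AMPLIFY -2): 2*-2=-4, 1*-2=-2, 1*-2=-2, 5*-2=-10, 10*-2=-20 -> [-4, -2, -2, -10, -20]
Output sum: -38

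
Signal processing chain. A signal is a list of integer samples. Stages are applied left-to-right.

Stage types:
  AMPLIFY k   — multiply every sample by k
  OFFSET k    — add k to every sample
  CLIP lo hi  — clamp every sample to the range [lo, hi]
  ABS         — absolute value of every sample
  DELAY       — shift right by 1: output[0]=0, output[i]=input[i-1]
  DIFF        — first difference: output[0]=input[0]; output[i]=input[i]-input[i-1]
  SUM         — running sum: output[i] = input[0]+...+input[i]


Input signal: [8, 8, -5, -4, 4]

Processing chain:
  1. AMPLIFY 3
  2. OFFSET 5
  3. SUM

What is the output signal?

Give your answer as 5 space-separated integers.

Answer: 29 58 48 41 58

Derivation:
Input: [8, 8, -5, -4, 4]
Stage 1 (AMPLIFY 3): 8*3=24, 8*3=24, -5*3=-15, -4*3=-12, 4*3=12 -> [24, 24, -15, -12, 12]
Stage 2 (OFFSET 5): 24+5=29, 24+5=29, -15+5=-10, -12+5=-7, 12+5=17 -> [29, 29, -10, -7, 17]
Stage 3 (SUM): sum[0..0]=29, sum[0..1]=58, sum[0..2]=48, sum[0..3]=41, sum[0..4]=58 -> [29, 58, 48, 41, 58]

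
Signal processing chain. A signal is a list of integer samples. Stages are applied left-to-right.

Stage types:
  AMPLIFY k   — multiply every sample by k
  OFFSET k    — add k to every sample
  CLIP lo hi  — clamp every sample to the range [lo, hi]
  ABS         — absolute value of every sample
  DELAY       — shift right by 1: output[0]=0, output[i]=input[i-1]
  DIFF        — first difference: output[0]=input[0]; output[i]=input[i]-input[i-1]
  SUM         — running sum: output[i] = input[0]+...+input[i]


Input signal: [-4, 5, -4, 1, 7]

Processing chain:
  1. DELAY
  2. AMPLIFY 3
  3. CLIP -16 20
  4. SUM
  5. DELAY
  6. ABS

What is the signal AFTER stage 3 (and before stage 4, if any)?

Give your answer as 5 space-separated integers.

Input: [-4, 5, -4, 1, 7]
Stage 1 (DELAY): [0, -4, 5, -4, 1] = [0, -4, 5, -4, 1] -> [0, -4, 5, -4, 1]
Stage 2 (AMPLIFY 3): 0*3=0, -4*3=-12, 5*3=15, -4*3=-12, 1*3=3 -> [0, -12, 15, -12, 3]
Stage 3 (CLIP -16 20): clip(0,-16,20)=0, clip(-12,-16,20)=-12, clip(15,-16,20)=15, clip(-12,-16,20)=-12, clip(3,-16,20)=3 -> [0, -12, 15, -12, 3]

Answer: 0 -12 15 -12 3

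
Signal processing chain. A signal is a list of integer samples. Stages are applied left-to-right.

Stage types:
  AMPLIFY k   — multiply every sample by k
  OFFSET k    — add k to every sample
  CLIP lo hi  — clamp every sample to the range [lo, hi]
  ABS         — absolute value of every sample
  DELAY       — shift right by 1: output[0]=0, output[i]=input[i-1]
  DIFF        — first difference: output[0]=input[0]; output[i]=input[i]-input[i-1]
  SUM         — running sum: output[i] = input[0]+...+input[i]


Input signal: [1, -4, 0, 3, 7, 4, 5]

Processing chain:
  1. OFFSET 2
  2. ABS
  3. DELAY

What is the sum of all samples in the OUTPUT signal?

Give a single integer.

Answer: 27

Derivation:
Input: [1, -4, 0, 3, 7, 4, 5]
Stage 1 (OFFSET 2): 1+2=3, -4+2=-2, 0+2=2, 3+2=5, 7+2=9, 4+2=6, 5+2=7 -> [3, -2, 2, 5, 9, 6, 7]
Stage 2 (ABS): |3|=3, |-2|=2, |2|=2, |5|=5, |9|=9, |6|=6, |7|=7 -> [3, 2, 2, 5, 9, 6, 7]
Stage 3 (DELAY): [0, 3, 2, 2, 5, 9, 6] = [0, 3, 2, 2, 5, 9, 6] -> [0, 3, 2, 2, 5, 9, 6]
Output sum: 27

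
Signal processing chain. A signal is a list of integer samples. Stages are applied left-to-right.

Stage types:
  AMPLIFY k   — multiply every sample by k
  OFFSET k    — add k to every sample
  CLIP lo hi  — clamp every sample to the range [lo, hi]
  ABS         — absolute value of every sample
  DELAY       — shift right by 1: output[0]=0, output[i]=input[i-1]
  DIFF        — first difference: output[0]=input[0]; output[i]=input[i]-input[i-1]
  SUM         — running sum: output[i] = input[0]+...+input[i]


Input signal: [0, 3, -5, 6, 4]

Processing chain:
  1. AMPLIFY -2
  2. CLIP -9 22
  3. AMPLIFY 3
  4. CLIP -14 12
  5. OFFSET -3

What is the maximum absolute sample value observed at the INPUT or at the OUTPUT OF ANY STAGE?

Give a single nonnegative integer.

Input: [0, 3, -5, 6, 4] (max |s|=6)
Stage 1 (AMPLIFY -2): 0*-2=0, 3*-2=-6, -5*-2=10, 6*-2=-12, 4*-2=-8 -> [0, -6, 10, -12, -8] (max |s|=12)
Stage 2 (CLIP -9 22): clip(0,-9,22)=0, clip(-6,-9,22)=-6, clip(10,-9,22)=10, clip(-12,-9,22)=-9, clip(-8,-9,22)=-8 -> [0, -6, 10, -9, -8] (max |s|=10)
Stage 3 (AMPLIFY 3): 0*3=0, -6*3=-18, 10*3=30, -9*3=-27, -8*3=-24 -> [0, -18, 30, -27, -24] (max |s|=30)
Stage 4 (CLIP -14 12): clip(0,-14,12)=0, clip(-18,-14,12)=-14, clip(30,-14,12)=12, clip(-27,-14,12)=-14, clip(-24,-14,12)=-14 -> [0, -14, 12, -14, -14] (max |s|=14)
Stage 5 (OFFSET -3): 0+-3=-3, -14+-3=-17, 12+-3=9, -14+-3=-17, -14+-3=-17 -> [-3, -17, 9, -17, -17] (max |s|=17)
Overall max amplitude: 30

Answer: 30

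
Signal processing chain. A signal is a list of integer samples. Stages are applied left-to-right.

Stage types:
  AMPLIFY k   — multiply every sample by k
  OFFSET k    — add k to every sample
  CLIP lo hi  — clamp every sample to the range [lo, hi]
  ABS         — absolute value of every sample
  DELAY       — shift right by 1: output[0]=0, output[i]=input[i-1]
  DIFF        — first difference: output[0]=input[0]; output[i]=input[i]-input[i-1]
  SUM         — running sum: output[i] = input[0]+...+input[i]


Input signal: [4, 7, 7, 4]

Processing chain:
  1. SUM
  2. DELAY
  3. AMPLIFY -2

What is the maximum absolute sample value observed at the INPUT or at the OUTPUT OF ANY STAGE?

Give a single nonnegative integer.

Answer: 36

Derivation:
Input: [4, 7, 7, 4] (max |s|=7)
Stage 1 (SUM): sum[0..0]=4, sum[0..1]=11, sum[0..2]=18, sum[0..3]=22 -> [4, 11, 18, 22] (max |s|=22)
Stage 2 (DELAY): [0, 4, 11, 18] = [0, 4, 11, 18] -> [0, 4, 11, 18] (max |s|=18)
Stage 3 (AMPLIFY -2): 0*-2=0, 4*-2=-8, 11*-2=-22, 18*-2=-36 -> [0, -8, -22, -36] (max |s|=36)
Overall max amplitude: 36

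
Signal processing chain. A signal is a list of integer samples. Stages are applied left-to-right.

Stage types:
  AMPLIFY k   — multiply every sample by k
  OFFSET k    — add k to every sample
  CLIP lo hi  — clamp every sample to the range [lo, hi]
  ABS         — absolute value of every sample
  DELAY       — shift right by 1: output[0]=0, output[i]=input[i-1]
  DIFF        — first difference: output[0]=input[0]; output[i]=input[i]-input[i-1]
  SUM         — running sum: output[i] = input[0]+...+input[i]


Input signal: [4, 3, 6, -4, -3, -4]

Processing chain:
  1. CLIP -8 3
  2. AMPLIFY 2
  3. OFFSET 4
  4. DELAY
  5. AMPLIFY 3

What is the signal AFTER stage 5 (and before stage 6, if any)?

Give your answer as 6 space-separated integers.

Input: [4, 3, 6, -4, -3, -4]
Stage 1 (CLIP -8 3): clip(4,-8,3)=3, clip(3,-8,3)=3, clip(6,-8,3)=3, clip(-4,-8,3)=-4, clip(-3,-8,3)=-3, clip(-4,-8,3)=-4 -> [3, 3, 3, -4, -3, -4]
Stage 2 (AMPLIFY 2): 3*2=6, 3*2=6, 3*2=6, -4*2=-8, -3*2=-6, -4*2=-8 -> [6, 6, 6, -8, -6, -8]
Stage 3 (OFFSET 4): 6+4=10, 6+4=10, 6+4=10, -8+4=-4, -6+4=-2, -8+4=-4 -> [10, 10, 10, -4, -2, -4]
Stage 4 (DELAY): [0, 10, 10, 10, -4, -2] = [0, 10, 10, 10, -4, -2] -> [0, 10, 10, 10, -4, -2]
Stage 5 (AMPLIFY 3): 0*3=0, 10*3=30, 10*3=30, 10*3=30, -4*3=-12, -2*3=-6 -> [0, 30, 30, 30, -12, -6]

Answer: 0 30 30 30 -12 -6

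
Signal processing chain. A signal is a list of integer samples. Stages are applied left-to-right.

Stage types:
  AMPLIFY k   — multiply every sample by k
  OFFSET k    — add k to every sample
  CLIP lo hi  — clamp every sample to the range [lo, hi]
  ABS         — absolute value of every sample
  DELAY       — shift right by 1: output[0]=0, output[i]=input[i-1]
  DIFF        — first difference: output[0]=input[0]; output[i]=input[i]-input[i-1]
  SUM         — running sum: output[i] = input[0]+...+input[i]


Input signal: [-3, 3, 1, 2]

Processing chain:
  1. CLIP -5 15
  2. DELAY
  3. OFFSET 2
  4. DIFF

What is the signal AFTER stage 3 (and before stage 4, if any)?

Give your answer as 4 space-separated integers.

Input: [-3, 3, 1, 2]
Stage 1 (CLIP -5 15): clip(-3,-5,15)=-3, clip(3,-5,15)=3, clip(1,-5,15)=1, clip(2,-5,15)=2 -> [-3, 3, 1, 2]
Stage 2 (DELAY): [0, -3, 3, 1] = [0, -3, 3, 1] -> [0, -3, 3, 1]
Stage 3 (OFFSET 2): 0+2=2, -3+2=-1, 3+2=5, 1+2=3 -> [2, -1, 5, 3]

Answer: 2 -1 5 3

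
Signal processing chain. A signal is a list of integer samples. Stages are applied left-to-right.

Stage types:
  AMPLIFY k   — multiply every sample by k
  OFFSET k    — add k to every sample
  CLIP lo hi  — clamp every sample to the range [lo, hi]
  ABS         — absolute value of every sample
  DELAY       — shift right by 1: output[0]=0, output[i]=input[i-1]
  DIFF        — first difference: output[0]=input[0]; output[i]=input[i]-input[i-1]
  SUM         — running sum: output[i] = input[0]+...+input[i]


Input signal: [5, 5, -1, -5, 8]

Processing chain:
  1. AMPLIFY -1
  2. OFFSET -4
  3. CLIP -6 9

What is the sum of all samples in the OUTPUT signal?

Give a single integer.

Input: [5, 5, -1, -5, 8]
Stage 1 (AMPLIFY -1): 5*-1=-5, 5*-1=-5, -1*-1=1, -5*-1=5, 8*-1=-8 -> [-5, -5, 1, 5, -8]
Stage 2 (OFFSET -4): -5+-4=-9, -5+-4=-9, 1+-4=-3, 5+-4=1, -8+-4=-12 -> [-9, -9, -3, 1, -12]
Stage 3 (CLIP -6 9): clip(-9,-6,9)=-6, clip(-9,-6,9)=-6, clip(-3,-6,9)=-3, clip(1,-6,9)=1, clip(-12,-6,9)=-6 -> [-6, -6, -3, 1, -6]
Output sum: -20

Answer: -20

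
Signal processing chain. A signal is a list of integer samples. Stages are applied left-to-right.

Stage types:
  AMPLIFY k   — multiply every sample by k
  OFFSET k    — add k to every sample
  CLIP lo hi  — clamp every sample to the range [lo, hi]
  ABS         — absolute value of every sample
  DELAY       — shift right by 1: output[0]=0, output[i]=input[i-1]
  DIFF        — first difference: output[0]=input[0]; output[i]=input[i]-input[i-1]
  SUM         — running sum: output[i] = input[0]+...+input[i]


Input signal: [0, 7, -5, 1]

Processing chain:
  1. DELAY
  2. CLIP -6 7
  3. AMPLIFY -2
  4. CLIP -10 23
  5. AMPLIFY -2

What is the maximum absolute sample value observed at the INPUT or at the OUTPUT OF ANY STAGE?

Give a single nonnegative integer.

Answer: 20

Derivation:
Input: [0, 7, -5, 1] (max |s|=7)
Stage 1 (DELAY): [0, 0, 7, -5] = [0, 0, 7, -5] -> [0, 0, 7, -5] (max |s|=7)
Stage 2 (CLIP -6 7): clip(0,-6,7)=0, clip(0,-6,7)=0, clip(7,-6,7)=7, clip(-5,-6,7)=-5 -> [0, 0, 7, -5] (max |s|=7)
Stage 3 (AMPLIFY -2): 0*-2=0, 0*-2=0, 7*-2=-14, -5*-2=10 -> [0, 0, -14, 10] (max |s|=14)
Stage 4 (CLIP -10 23): clip(0,-10,23)=0, clip(0,-10,23)=0, clip(-14,-10,23)=-10, clip(10,-10,23)=10 -> [0, 0, -10, 10] (max |s|=10)
Stage 5 (AMPLIFY -2): 0*-2=0, 0*-2=0, -10*-2=20, 10*-2=-20 -> [0, 0, 20, -20] (max |s|=20)
Overall max amplitude: 20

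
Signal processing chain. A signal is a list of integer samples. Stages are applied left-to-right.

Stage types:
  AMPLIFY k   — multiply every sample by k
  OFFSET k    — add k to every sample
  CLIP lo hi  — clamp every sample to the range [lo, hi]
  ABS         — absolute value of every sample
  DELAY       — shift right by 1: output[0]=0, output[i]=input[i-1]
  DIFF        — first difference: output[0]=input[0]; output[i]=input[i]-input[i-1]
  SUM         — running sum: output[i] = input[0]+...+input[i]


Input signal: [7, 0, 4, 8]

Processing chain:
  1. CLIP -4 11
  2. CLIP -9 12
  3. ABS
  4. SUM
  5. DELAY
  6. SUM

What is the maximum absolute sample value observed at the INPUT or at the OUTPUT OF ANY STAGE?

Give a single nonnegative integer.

Answer: 25

Derivation:
Input: [7, 0, 4, 8] (max |s|=8)
Stage 1 (CLIP -4 11): clip(7,-4,11)=7, clip(0,-4,11)=0, clip(4,-4,11)=4, clip(8,-4,11)=8 -> [7, 0, 4, 8] (max |s|=8)
Stage 2 (CLIP -9 12): clip(7,-9,12)=7, clip(0,-9,12)=0, clip(4,-9,12)=4, clip(8,-9,12)=8 -> [7, 0, 4, 8] (max |s|=8)
Stage 3 (ABS): |7|=7, |0|=0, |4|=4, |8|=8 -> [7, 0, 4, 8] (max |s|=8)
Stage 4 (SUM): sum[0..0]=7, sum[0..1]=7, sum[0..2]=11, sum[0..3]=19 -> [7, 7, 11, 19] (max |s|=19)
Stage 5 (DELAY): [0, 7, 7, 11] = [0, 7, 7, 11] -> [0, 7, 7, 11] (max |s|=11)
Stage 6 (SUM): sum[0..0]=0, sum[0..1]=7, sum[0..2]=14, sum[0..3]=25 -> [0, 7, 14, 25] (max |s|=25)
Overall max amplitude: 25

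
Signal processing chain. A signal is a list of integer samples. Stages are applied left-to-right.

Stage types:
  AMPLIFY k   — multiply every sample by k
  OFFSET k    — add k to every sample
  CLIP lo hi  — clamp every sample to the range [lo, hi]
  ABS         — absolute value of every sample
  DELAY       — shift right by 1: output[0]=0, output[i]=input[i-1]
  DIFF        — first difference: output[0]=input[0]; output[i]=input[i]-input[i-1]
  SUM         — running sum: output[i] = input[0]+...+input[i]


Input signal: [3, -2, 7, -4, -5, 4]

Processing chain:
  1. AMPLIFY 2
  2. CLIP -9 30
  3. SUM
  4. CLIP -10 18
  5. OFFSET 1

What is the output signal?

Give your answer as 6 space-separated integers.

Input: [3, -2, 7, -4, -5, 4]
Stage 1 (AMPLIFY 2): 3*2=6, -2*2=-4, 7*2=14, -4*2=-8, -5*2=-10, 4*2=8 -> [6, -4, 14, -8, -10, 8]
Stage 2 (CLIP -9 30): clip(6,-9,30)=6, clip(-4,-9,30)=-4, clip(14,-9,30)=14, clip(-8,-9,30)=-8, clip(-10,-9,30)=-9, clip(8,-9,30)=8 -> [6, -4, 14, -8, -9, 8]
Stage 3 (SUM): sum[0..0]=6, sum[0..1]=2, sum[0..2]=16, sum[0..3]=8, sum[0..4]=-1, sum[0..5]=7 -> [6, 2, 16, 8, -1, 7]
Stage 4 (CLIP -10 18): clip(6,-10,18)=6, clip(2,-10,18)=2, clip(16,-10,18)=16, clip(8,-10,18)=8, clip(-1,-10,18)=-1, clip(7,-10,18)=7 -> [6, 2, 16, 8, -1, 7]
Stage 5 (OFFSET 1): 6+1=7, 2+1=3, 16+1=17, 8+1=9, -1+1=0, 7+1=8 -> [7, 3, 17, 9, 0, 8]

Answer: 7 3 17 9 0 8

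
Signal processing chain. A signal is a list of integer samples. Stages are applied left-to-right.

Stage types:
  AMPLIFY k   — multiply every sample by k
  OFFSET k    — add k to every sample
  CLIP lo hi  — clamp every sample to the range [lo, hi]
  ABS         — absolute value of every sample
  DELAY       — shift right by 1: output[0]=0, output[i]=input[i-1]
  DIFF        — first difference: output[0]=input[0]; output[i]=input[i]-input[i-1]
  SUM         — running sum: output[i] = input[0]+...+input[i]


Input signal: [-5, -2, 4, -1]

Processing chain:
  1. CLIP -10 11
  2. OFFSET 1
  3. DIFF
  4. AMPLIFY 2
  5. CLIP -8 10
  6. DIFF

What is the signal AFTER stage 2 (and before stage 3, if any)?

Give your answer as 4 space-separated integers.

Answer: -4 -1 5 0

Derivation:
Input: [-5, -2, 4, -1]
Stage 1 (CLIP -10 11): clip(-5,-10,11)=-5, clip(-2,-10,11)=-2, clip(4,-10,11)=4, clip(-1,-10,11)=-1 -> [-5, -2, 4, -1]
Stage 2 (OFFSET 1): -5+1=-4, -2+1=-1, 4+1=5, -1+1=0 -> [-4, -1, 5, 0]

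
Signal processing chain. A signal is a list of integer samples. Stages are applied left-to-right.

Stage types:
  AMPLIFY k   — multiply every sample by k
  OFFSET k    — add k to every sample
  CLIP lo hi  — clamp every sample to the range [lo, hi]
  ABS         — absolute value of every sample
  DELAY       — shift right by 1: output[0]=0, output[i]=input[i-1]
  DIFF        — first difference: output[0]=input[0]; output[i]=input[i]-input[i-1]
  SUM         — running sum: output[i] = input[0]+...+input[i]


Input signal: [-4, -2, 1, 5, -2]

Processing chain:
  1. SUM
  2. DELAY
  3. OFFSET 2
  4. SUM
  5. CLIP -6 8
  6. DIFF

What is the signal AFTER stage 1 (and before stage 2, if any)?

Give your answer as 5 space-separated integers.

Answer: -4 -6 -5 0 -2

Derivation:
Input: [-4, -2, 1, 5, -2]
Stage 1 (SUM): sum[0..0]=-4, sum[0..1]=-6, sum[0..2]=-5, sum[0..3]=0, sum[0..4]=-2 -> [-4, -6, -5, 0, -2]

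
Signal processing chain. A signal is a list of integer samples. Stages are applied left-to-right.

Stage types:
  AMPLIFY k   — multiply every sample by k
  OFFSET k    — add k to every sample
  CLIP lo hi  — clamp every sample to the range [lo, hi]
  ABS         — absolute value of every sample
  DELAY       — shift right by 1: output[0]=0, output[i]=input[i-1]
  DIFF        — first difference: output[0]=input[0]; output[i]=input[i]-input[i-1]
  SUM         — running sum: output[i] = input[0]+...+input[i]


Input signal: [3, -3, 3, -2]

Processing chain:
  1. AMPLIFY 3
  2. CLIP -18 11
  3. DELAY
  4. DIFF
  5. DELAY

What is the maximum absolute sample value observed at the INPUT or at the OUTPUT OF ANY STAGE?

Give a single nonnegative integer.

Input: [3, -3, 3, -2] (max |s|=3)
Stage 1 (AMPLIFY 3): 3*3=9, -3*3=-9, 3*3=9, -2*3=-6 -> [9, -9, 9, -6] (max |s|=9)
Stage 2 (CLIP -18 11): clip(9,-18,11)=9, clip(-9,-18,11)=-9, clip(9,-18,11)=9, clip(-6,-18,11)=-6 -> [9, -9, 9, -6] (max |s|=9)
Stage 3 (DELAY): [0, 9, -9, 9] = [0, 9, -9, 9] -> [0, 9, -9, 9] (max |s|=9)
Stage 4 (DIFF): s[0]=0, 9-0=9, -9-9=-18, 9--9=18 -> [0, 9, -18, 18] (max |s|=18)
Stage 5 (DELAY): [0, 0, 9, -18] = [0, 0, 9, -18] -> [0, 0, 9, -18] (max |s|=18)
Overall max amplitude: 18

Answer: 18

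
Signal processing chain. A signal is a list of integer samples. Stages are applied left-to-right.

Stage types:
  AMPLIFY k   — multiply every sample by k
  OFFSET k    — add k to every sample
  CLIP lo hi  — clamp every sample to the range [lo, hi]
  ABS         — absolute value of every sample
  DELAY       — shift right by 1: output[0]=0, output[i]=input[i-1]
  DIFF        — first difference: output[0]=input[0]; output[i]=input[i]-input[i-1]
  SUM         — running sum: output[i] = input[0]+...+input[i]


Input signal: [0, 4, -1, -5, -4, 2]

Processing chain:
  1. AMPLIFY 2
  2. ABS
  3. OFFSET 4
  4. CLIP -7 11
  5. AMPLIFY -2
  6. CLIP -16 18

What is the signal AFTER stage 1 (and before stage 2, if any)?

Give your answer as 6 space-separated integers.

Answer: 0 8 -2 -10 -8 4

Derivation:
Input: [0, 4, -1, -5, -4, 2]
Stage 1 (AMPLIFY 2): 0*2=0, 4*2=8, -1*2=-2, -5*2=-10, -4*2=-8, 2*2=4 -> [0, 8, -2, -10, -8, 4]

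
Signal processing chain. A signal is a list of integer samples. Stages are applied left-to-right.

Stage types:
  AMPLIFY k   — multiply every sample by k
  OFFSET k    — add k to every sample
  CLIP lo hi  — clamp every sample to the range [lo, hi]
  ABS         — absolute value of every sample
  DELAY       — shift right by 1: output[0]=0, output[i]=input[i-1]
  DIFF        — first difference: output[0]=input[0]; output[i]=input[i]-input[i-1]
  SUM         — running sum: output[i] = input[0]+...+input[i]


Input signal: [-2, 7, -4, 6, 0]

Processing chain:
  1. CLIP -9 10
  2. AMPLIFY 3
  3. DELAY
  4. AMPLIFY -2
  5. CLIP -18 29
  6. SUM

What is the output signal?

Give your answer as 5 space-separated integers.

Answer: 0 12 -6 18 0

Derivation:
Input: [-2, 7, -4, 6, 0]
Stage 1 (CLIP -9 10): clip(-2,-9,10)=-2, clip(7,-9,10)=7, clip(-4,-9,10)=-4, clip(6,-9,10)=6, clip(0,-9,10)=0 -> [-2, 7, -4, 6, 0]
Stage 2 (AMPLIFY 3): -2*3=-6, 7*3=21, -4*3=-12, 6*3=18, 0*3=0 -> [-6, 21, -12, 18, 0]
Stage 3 (DELAY): [0, -6, 21, -12, 18] = [0, -6, 21, -12, 18] -> [0, -6, 21, -12, 18]
Stage 4 (AMPLIFY -2): 0*-2=0, -6*-2=12, 21*-2=-42, -12*-2=24, 18*-2=-36 -> [0, 12, -42, 24, -36]
Stage 5 (CLIP -18 29): clip(0,-18,29)=0, clip(12,-18,29)=12, clip(-42,-18,29)=-18, clip(24,-18,29)=24, clip(-36,-18,29)=-18 -> [0, 12, -18, 24, -18]
Stage 6 (SUM): sum[0..0]=0, sum[0..1]=12, sum[0..2]=-6, sum[0..3]=18, sum[0..4]=0 -> [0, 12, -6, 18, 0]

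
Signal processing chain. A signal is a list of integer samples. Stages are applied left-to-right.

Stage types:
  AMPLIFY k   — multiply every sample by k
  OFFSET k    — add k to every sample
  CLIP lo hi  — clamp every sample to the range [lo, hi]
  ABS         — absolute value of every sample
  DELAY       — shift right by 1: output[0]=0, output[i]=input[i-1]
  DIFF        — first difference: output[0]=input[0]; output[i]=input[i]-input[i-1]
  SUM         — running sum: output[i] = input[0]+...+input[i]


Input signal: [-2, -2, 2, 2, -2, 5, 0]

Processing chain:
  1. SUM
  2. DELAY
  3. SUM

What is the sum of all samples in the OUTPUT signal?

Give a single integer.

Answer: -41

Derivation:
Input: [-2, -2, 2, 2, -2, 5, 0]
Stage 1 (SUM): sum[0..0]=-2, sum[0..1]=-4, sum[0..2]=-2, sum[0..3]=0, sum[0..4]=-2, sum[0..5]=3, sum[0..6]=3 -> [-2, -4, -2, 0, -2, 3, 3]
Stage 2 (DELAY): [0, -2, -4, -2, 0, -2, 3] = [0, -2, -4, -2, 0, -2, 3] -> [0, -2, -4, -2, 0, -2, 3]
Stage 3 (SUM): sum[0..0]=0, sum[0..1]=-2, sum[0..2]=-6, sum[0..3]=-8, sum[0..4]=-8, sum[0..5]=-10, sum[0..6]=-7 -> [0, -2, -6, -8, -8, -10, -7]
Output sum: -41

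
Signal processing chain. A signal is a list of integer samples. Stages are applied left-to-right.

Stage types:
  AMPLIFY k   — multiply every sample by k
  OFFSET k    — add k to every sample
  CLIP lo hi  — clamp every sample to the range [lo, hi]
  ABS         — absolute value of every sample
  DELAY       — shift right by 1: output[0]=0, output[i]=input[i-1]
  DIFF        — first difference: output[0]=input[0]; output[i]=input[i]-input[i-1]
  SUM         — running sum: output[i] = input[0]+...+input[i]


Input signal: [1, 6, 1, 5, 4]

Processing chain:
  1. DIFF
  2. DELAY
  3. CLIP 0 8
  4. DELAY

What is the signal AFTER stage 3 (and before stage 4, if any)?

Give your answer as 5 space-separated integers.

Answer: 0 1 5 0 4

Derivation:
Input: [1, 6, 1, 5, 4]
Stage 1 (DIFF): s[0]=1, 6-1=5, 1-6=-5, 5-1=4, 4-5=-1 -> [1, 5, -5, 4, -1]
Stage 2 (DELAY): [0, 1, 5, -5, 4] = [0, 1, 5, -5, 4] -> [0, 1, 5, -5, 4]
Stage 3 (CLIP 0 8): clip(0,0,8)=0, clip(1,0,8)=1, clip(5,0,8)=5, clip(-5,0,8)=0, clip(4,0,8)=4 -> [0, 1, 5, 0, 4]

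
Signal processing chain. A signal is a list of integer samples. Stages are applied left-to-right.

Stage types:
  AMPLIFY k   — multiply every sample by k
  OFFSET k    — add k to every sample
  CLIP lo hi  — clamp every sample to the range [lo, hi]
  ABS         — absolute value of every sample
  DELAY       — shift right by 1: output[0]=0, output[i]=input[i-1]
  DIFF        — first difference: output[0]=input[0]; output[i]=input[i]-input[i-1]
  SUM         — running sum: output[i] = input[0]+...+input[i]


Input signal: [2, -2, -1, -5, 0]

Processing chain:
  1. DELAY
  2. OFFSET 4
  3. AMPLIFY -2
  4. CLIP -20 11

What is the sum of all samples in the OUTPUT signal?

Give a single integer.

Answer: -28

Derivation:
Input: [2, -2, -1, -5, 0]
Stage 1 (DELAY): [0, 2, -2, -1, -5] = [0, 2, -2, -1, -5] -> [0, 2, -2, -1, -5]
Stage 2 (OFFSET 4): 0+4=4, 2+4=6, -2+4=2, -1+4=3, -5+4=-1 -> [4, 6, 2, 3, -1]
Stage 3 (AMPLIFY -2): 4*-2=-8, 6*-2=-12, 2*-2=-4, 3*-2=-6, -1*-2=2 -> [-8, -12, -4, -6, 2]
Stage 4 (CLIP -20 11): clip(-8,-20,11)=-8, clip(-12,-20,11)=-12, clip(-4,-20,11)=-4, clip(-6,-20,11)=-6, clip(2,-20,11)=2 -> [-8, -12, -4, -6, 2]
Output sum: -28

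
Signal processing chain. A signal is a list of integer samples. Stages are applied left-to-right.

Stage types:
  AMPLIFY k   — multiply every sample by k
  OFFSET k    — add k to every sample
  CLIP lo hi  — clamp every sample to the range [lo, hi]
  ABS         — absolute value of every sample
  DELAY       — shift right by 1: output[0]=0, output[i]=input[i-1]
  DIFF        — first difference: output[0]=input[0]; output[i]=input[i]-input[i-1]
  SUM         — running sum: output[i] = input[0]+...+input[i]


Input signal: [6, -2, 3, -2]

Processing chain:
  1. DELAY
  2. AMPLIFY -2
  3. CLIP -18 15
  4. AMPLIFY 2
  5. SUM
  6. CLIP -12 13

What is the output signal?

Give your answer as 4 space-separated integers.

Answer: 0 -12 -12 -12

Derivation:
Input: [6, -2, 3, -2]
Stage 1 (DELAY): [0, 6, -2, 3] = [0, 6, -2, 3] -> [0, 6, -2, 3]
Stage 2 (AMPLIFY -2): 0*-2=0, 6*-2=-12, -2*-2=4, 3*-2=-6 -> [0, -12, 4, -6]
Stage 3 (CLIP -18 15): clip(0,-18,15)=0, clip(-12,-18,15)=-12, clip(4,-18,15)=4, clip(-6,-18,15)=-6 -> [0, -12, 4, -6]
Stage 4 (AMPLIFY 2): 0*2=0, -12*2=-24, 4*2=8, -6*2=-12 -> [0, -24, 8, -12]
Stage 5 (SUM): sum[0..0]=0, sum[0..1]=-24, sum[0..2]=-16, sum[0..3]=-28 -> [0, -24, -16, -28]
Stage 6 (CLIP -12 13): clip(0,-12,13)=0, clip(-24,-12,13)=-12, clip(-16,-12,13)=-12, clip(-28,-12,13)=-12 -> [0, -12, -12, -12]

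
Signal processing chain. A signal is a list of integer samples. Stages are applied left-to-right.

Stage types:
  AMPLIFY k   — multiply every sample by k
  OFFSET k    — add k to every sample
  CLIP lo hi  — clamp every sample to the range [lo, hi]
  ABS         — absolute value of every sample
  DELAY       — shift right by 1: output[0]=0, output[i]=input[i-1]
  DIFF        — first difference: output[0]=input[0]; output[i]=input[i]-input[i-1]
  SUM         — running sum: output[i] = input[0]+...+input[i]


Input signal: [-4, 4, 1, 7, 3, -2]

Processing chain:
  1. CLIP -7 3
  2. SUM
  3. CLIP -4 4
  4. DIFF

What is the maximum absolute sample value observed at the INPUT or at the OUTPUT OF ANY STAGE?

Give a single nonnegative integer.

Input: [-4, 4, 1, 7, 3, -2] (max |s|=7)
Stage 1 (CLIP -7 3): clip(-4,-7,3)=-4, clip(4,-7,3)=3, clip(1,-7,3)=1, clip(7,-7,3)=3, clip(3,-7,3)=3, clip(-2,-7,3)=-2 -> [-4, 3, 1, 3, 3, -2] (max |s|=4)
Stage 2 (SUM): sum[0..0]=-4, sum[0..1]=-1, sum[0..2]=0, sum[0..3]=3, sum[0..4]=6, sum[0..5]=4 -> [-4, -1, 0, 3, 6, 4] (max |s|=6)
Stage 3 (CLIP -4 4): clip(-4,-4,4)=-4, clip(-1,-4,4)=-1, clip(0,-4,4)=0, clip(3,-4,4)=3, clip(6,-4,4)=4, clip(4,-4,4)=4 -> [-4, -1, 0, 3, 4, 4] (max |s|=4)
Stage 4 (DIFF): s[0]=-4, -1--4=3, 0--1=1, 3-0=3, 4-3=1, 4-4=0 -> [-4, 3, 1, 3, 1, 0] (max |s|=4)
Overall max amplitude: 7

Answer: 7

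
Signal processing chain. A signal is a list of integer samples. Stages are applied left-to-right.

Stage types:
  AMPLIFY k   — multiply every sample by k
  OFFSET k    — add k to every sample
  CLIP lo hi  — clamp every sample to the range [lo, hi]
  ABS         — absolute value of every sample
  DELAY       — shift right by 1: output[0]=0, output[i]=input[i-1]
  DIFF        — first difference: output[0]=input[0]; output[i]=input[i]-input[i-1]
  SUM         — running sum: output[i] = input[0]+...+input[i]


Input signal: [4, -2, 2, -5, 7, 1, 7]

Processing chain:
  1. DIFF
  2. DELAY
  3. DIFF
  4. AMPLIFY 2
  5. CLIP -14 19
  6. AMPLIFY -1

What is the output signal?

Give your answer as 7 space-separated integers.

Answer: 0 -8 14 -19 14 -19 14

Derivation:
Input: [4, -2, 2, -5, 7, 1, 7]
Stage 1 (DIFF): s[0]=4, -2-4=-6, 2--2=4, -5-2=-7, 7--5=12, 1-7=-6, 7-1=6 -> [4, -6, 4, -7, 12, -6, 6]
Stage 2 (DELAY): [0, 4, -6, 4, -7, 12, -6] = [0, 4, -6, 4, -7, 12, -6] -> [0, 4, -6, 4, -7, 12, -6]
Stage 3 (DIFF): s[0]=0, 4-0=4, -6-4=-10, 4--6=10, -7-4=-11, 12--7=19, -6-12=-18 -> [0, 4, -10, 10, -11, 19, -18]
Stage 4 (AMPLIFY 2): 0*2=0, 4*2=8, -10*2=-20, 10*2=20, -11*2=-22, 19*2=38, -18*2=-36 -> [0, 8, -20, 20, -22, 38, -36]
Stage 5 (CLIP -14 19): clip(0,-14,19)=0, clip(8,-14,19)=8, clip(-20,-14,19)=-14, clip(20,-14,19)=19, clip(-22,-14,19)=-14, clip(38,-14,19)=19, clip(-36,-14,19)=-14 -> [0, 8, -14, 19, -14, 19, -14]
Stage 6 (AMPLIFY -1): 0*-1=0, 8*-1=-8, -14*-1=14, 19*-1=-19, -14*-1=14, 19*-1=-19, -14*-1=14 -> [0, -8, 14, -19, 14, -19, 14]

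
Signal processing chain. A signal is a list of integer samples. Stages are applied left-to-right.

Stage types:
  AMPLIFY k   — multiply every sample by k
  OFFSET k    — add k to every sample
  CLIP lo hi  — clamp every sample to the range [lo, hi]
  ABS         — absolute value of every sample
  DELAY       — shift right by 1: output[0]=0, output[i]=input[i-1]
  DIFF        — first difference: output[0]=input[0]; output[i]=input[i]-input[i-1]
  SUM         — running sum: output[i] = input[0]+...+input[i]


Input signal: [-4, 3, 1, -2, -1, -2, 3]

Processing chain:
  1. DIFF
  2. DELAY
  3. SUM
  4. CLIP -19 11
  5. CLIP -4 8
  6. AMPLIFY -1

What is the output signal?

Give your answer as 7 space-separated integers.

Answer: 0 4 -3 -1 2 1 2

Derivation:
Input: [-4, 3, 1, -2, -1, -2, 3]
Stage 1 (DIFF): s[0]=-4, 3--4=7, 1-3=-2, -2-1=-3, -1--2=1, -2--1=-1, 3--2=5 -> [-4, 7, -2, -3, 1, -1, 5]
Stage 2 (DELAY): [0, -4, 7, -2, -3, 1, -1] = [0, -4, 7, -2, -3, 1, -1] -> [0, -4, 7, -2, -3, 1, -1]
Stage 3 (SUM): sum[0..0]=0, sum[0..1]=-4, sum[0..2]=3, sum[0..3]=1, sum[0..4]=-2, sum[0..5]=-1, sum[0..6]=-2 -> [0, -4, 3, 1, -2, -1, -2]
Stage 4 (CLIP -19 11): clip(0,-19,11)=0, clip(-4,-19,11)=-4, clip(3,-19,11)=3, clip(1,-19,11)=1, clip(-2,-19,11)=-2, clip(-1,-19,11)=-1, clip(-2,-19,11)=-2 -> [0, -4, 3, 1, -2, -1, -2]
Stage 5 (CLIP -4 8): clip(0,-4,8)=0, clip(-4,-4,8)=-4, clip(3,-4,8)=3, clip(1,-4,8)=1, clip(-2,-4,8)=-2, clip(-1,-4,8)=-1, clip(-2,-4,8)=-2 -> [0, -4, 3, 1, -2, -1, -2]
Stage 6 (AMPLIFY -1): 0*-1=0, -4*-1=4, 3*-1=-3, 1*-1=-1, -2*-1=2, -1*-1=1, -2*-1=2 -> [0, 4, -3, -1, 2, 1, 2]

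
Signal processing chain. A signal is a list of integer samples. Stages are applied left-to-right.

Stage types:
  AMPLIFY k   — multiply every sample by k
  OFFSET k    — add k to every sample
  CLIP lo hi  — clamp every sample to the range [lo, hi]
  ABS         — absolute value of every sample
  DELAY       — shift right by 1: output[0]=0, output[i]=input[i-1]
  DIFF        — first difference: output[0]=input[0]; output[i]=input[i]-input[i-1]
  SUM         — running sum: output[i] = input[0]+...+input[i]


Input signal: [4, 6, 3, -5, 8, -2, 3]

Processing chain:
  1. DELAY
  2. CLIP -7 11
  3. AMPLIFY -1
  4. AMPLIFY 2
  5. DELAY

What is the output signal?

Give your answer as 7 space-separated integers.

Answer: 0 0 -8 -12 -6 10 -16

Derivation:
Input: [4, 6, 3, -5, 8, -2, 3]
Stage 1 (DELAY): [0, 4, 6, 3, -5, 8, -2] = [0, 4, 6, 3, -5, 8, -2] -> [0, 4, 6, 3, -5, 8, -2]
Stage 2 (CLIP -7 11): clip(0,-7,11)=0, clip(4,-7,11)=4, clip(6,-7,11)=6, clip(3,-7,11)=3, clip(-5,-7,11)=-5, clip(8,-7,11)=8, clip(-2,-7,11)=-2 -> [0, 4, 6, 3, -5, 8, -2]
Stage 3 (AMPLIFY -1): 0*-1=0, 4*-1=-4, 6*-1=-6, 3*-1=-3, -5*-1=5, 8*-1=-8, -2*-1=2 -> [0, -4, -6, -3, 5, -8, 2]
Stage 4 (AMPLIFY 2): 0*2=0, -4*2=-8, -6*2=-12, -3*2=-6, 5*2=10, -8*2=-16, 2*2=4 -> [0, -8, -12, -6, 10, -16, 4]
Stage 5 (DELAY): [0, 0, -8, -12, -6, 10, -16] = [0, 0, -8, -12, -6, 10, -16] -> [0, 0, -8, -12, -6, 10, -16]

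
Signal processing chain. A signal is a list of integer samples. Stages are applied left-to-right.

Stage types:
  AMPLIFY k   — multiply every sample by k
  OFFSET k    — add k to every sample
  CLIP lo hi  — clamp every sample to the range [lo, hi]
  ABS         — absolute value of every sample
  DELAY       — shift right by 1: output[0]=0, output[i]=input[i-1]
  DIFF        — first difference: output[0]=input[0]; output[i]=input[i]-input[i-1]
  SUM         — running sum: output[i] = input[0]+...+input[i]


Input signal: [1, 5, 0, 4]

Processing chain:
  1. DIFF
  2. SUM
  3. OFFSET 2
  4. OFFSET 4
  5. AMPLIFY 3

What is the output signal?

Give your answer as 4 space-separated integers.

Answer: 21 33 18 30

Derivation:
Input: [1, 5, 0, 4]
Stage 1 (DIFF): s[0]=1, 5-1=4, 0-5=-5, 4-0=4 -> [1, 4, -5, 4]
Stage 2 (SUM): sum[0..0]=1, sum[0..1]=5, sum[0..2]=0, sum[0..3]=4 -> [1, 5, 0, 4]
Stage 3 (OFFSET 2): 1+2=3, 5+2=7, 0+2=2, 4+2=6 -> [3, 7, 2, 6]
Stage 4 (OFFSET 4): 3+4=7, 7+4=11, 2+4=6, 6+4=10 -> [7, 11, 6, 10]
Stage 5 (AMPLIFY 3): 7*3=21, 11*3=33, 6*3=18, 10*3=30 -> [21, 33, 18, 30]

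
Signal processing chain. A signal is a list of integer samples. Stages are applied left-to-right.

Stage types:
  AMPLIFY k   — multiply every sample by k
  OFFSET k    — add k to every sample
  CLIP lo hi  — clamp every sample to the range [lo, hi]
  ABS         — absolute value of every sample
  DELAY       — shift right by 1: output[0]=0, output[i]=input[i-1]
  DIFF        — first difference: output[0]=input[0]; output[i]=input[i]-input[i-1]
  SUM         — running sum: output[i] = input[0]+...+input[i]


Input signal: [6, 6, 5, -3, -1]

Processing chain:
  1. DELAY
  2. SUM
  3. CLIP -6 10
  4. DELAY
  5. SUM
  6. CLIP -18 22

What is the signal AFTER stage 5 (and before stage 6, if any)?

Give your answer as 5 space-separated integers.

Answer: 0 0 6 16 26

Derivation:
Input: [6, 6, 5, -3, -1]
Stage 1 (DELAY): [0, 6, 6, 5, -3] = [0, 6, 6, 5, -3] -> [0, 6, 6, 5, -3]
Stage 2 (SUM): sum[0..0]=0, sum[0..1]=6, sum[0..2]=12, sum[0..3]=17, sum[0..4]=14 -> [0, 6, 12, 17, 14]
Stage 3 (CLIP -6 10): clip(0,-6,10)=0, clip(6,-6,10)=6, clip(12,-6,10)=10, clip(17,-6,10)=10, clip(14,-6,10)=10 -> [0, 6, 10, 10, 10]
Stage 4 (DELAY): [0, 0, 6, 10, 10] = [0, 0, 6, 10, 10] -> [0, 0, 6, 10, 10]
Stage 5 (SUM): sum[0..0]=0, sum[0..1]=0, sum[0..2]=6, sum[0..3]=16, sum[0..4]=26 -> [0, 0, 6, 16, 26]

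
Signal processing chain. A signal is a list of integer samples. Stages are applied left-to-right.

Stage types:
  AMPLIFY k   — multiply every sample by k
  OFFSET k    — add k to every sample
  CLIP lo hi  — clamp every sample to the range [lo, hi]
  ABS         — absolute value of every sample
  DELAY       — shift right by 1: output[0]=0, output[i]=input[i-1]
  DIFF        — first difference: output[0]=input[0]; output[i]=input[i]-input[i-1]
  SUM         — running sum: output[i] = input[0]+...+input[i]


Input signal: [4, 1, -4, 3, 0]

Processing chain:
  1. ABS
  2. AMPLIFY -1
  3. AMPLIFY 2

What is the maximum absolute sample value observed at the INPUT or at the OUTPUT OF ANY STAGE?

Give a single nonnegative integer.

Answer: 8

Derivation:
Input: [4, 1, -4, 3, 0] (max |s|=4)
Stage 1 (ABS): |4|=4, |1|=1, |-4|=4, |3|=3, |0|=0 -> [4, 1, 4, 3, 0] (max |s|=4)
Stage 2 (AMPLIFY -1): 4*-1=-4, 1*-1=-1, 4*-1=-4, 3*-1=-3, 0*-1=0 -> [-4, -1, -4, -3, 0] (max |s|=4)
Stage 3 (AMPLIFY 2): -4*2=-8, -1*2=-2, -4*2=-8, -3*2=-6, 0*2=0 -> [-8, -2, -8, -6, 0] (max |s|=8)
Overall max amplitude: 8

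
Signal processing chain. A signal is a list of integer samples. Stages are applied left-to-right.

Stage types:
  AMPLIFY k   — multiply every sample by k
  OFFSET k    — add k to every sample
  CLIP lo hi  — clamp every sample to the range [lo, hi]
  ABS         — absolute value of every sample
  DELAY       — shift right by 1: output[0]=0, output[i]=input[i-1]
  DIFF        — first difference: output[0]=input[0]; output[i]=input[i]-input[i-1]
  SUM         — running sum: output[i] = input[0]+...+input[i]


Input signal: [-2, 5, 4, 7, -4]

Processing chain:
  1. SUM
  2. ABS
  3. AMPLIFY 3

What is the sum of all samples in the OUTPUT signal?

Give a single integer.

Answer: 108

Derivation:
Input: [-2, 5, 4, 7, -4]
Stage 1 (SUM): sum[0..0]=-2, sum[0..1]=3, sum[0..2]=7, sum[0..3]=14, sum[0..4]=10 -> [-2, 3, 7, 14, 10]
Stage 2 (ABS): |-2|=2, |3|=3, |7|=7, |14|=14, |10|=10 -> [2, 3, 7, 14, 10]
Stage 3 (AMPLIFY 3): 2*3=6, 3*3=9, 7*3=21, 14*3=42, 10*3=30 -> [6, 9, 21, 42, 30]
Output sum: 108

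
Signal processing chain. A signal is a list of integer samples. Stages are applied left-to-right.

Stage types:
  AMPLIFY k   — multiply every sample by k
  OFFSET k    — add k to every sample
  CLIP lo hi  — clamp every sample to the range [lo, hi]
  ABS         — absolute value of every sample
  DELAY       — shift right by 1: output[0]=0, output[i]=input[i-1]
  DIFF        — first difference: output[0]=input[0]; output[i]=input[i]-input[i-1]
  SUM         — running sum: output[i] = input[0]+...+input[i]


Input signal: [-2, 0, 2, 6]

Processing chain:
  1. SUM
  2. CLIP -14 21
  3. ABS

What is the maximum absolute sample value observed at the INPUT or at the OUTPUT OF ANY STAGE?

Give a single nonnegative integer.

Input: [-2, 0, 2, 6] (max |s|=6)
Stage 1 (SUM): sum[0..0]=-2, sum[0..1]=-2, sum[0..2]=0, sum[0..3]=6 -> [-2, -2, 0, 6] (max |s|=6)
Stage 2 (CLIP -14 21): clip(-2,-14,21)=-2, clip(-2,-14,21)=-2, clip(0,-14,21)=0, clip(6,-14,21)=6 -> [-2, -2, 0, 6] (max |s|=6)
Stage 3 (ABS): |-2|=2, |-2|=2, |0|=0, |6|=6 -> [2, 2, 0, 6] (max |s|=6)
Overall max amplitude: 6

Answer: 6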